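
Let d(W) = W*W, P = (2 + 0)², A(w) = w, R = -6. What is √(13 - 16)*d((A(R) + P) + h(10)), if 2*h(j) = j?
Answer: 9*I*√3 ≈ 15.588*I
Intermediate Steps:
h(j) = j/2
P = 4 (P = 2² = 4)
d(W) = W²
√(13 - 16)*d((A(R) + P) + h(10)) = √(13 - 16)*((-6 + 4) + (½)*10)² = √(-3)*(-2 + 5)² = (I*√3)*3² = (I*√3)*9 = 9*I*√3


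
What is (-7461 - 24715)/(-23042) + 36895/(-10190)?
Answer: -52226115/23479798 ≈ -2.2243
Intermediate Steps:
(-7461 - 24715)/(-23042) + 36895/(-10190) = -32176*(-1/23042) + 36895*(-1/10190) = 16088/11521 - 7379/2038 = -52226115/23479798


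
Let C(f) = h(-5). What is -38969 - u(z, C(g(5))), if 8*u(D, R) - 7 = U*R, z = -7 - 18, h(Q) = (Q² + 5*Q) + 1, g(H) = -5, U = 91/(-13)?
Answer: -38969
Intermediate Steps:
U = -7 (U = 91*(-1/13) = -7)
h(Q) = 1 + Q² + 5*Q
C(f) = 1 (C(f) = 1 + (-5)² + 5*(-5) = 1 + 25 - 25 = 1)
z = -25
u(D, R) = 7/8 - 7*R/8 (u(D, R) = 7/8 + (-7*R)/8 = 7/8 - 7*R/8)
-38969 - u(z, C(g(5))) = -38969 - (7/8 - 7/8*1) = -38969 - (7/8 - 7/8) = -38969 - 1*0 = -38969 + 0 = -38969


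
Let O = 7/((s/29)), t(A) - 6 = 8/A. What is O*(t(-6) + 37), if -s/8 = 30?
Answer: -5075/144 ≈ -35.243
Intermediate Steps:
s = -240 (s = -8*30 = -240)
t(A) = 6 + 8/A
O = -203/240 (O = 7/((-240/29)) = 7/((-240*1/29)) = 7/(-240/29) = 7*(-29/240) = -203/240 ≈ -0.84583)
O*(t(-6) + 37) = -203*((6 + 8/(-6)) + 37)/240 = -203*((6 + 8*(-⅙)) + 37)/240 = -203*((6 - 4/3) + 37)/240 = -203*(14/3 + 37)/240 = -203/240*125/3 = -5075/144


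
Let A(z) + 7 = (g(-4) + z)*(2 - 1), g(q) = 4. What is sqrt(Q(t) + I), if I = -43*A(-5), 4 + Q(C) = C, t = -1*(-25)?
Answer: sqrt(365) ≈ 19.105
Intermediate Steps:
t = 25
Q(C) = -4 + C
A(z) = -3 + z (A(z) = -7 + (4 + z)*(2 - 1) = -7 + (4 + z)*1 = -7 + (4 + z) = -3 + z)
I = 344 (I = -43*(-3 - 5) = -43*(-8) = 344)
sqrt(Q(t) + I) = sqrt((-4 + 25) + 344) = sqrt(21 + 344) = sqrt(365)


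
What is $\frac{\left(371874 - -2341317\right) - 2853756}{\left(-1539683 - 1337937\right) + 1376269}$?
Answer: $\frac{140565}{1501351} \approx 0.093626$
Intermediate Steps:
$\frac{\left(371874 - -2341317\right) - 2853756}{\left(-1539683 - 1337937\right) + 1376269} = \frac{\left(371874 + 2341317\right) - 2853756}{\left(-1539683 - 1337937\right) + 1376269} = \frac{2713191 - 2853756}{-2877620 + 1376269} = - \frac{140565}{-1501351} = \left(-140565\right) \left(- \frac{1}{1501351}\right) = \frac{140565}{1501351}$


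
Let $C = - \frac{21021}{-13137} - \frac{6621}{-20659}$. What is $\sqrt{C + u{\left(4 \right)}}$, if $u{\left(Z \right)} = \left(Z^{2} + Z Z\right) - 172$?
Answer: $\frac{4 i \sqrt{70628064622300453}}{90465761} \approx 11.751 i$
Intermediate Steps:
$u{\left(Z \right)} = -172 + 2 Z^{2}$ ($u{\left(Z \right)} = \left(Z^{2} + Z^{2}\right) - 172 = 2 Z^{2} - 172 = -172 + 2 Z^{2}$)
$C = \frac{173750972}{90465761}$ ($C = \left(-21021\right) \left(- \frac{1}{13137}\right) - - \frac{6621}{20659} = \frac{7007}{4379} + \frac{6621}{20659} = \frac{173750972}{90465761} \approx 1.9206$)
$\sqrt{C + u{\left(4 \right)}} = \sqrt{\frac{173750972}{90465761} - \left(172 - 2 \cdot 4^{2}\right)} = \sqrt{\frac{173750972}{90465761} + \left(-172 + 2 \cdot 16\right)} = \sqrt{\frac{173750972}{90465761} + \left(-172 + 32\right)} = \sqrt{\frac{173750972}{90465761} - 140} = \sqrt{- \frac{12491455568}{90465761}} = \frac{4 i \sqrt{70628064622300453}}{90465761}$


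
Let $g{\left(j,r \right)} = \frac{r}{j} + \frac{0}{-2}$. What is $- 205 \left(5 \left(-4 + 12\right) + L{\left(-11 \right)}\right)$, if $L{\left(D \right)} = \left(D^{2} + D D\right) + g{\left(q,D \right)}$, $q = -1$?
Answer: $-60065$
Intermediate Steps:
$g{\left(j,r \right)} = \frac{r}{j}$ ($g{\left(j,r \right)} = \frac{r}{j} + 0 \left(- \frac{1}{2}\right) = \frac{r}{j} + 0 = \frac{r}{j}$)
$L{\left(D \right)} = - D + 2 D^{2}$ ($L{\left(D \right)} = \left(D^{2} + D D\right) + \frac{D}{-1} = \left(D^{2} + D^{2}\right) + D \left(-1\right) = 2 D^{2} - D = - D + 2 D^{2}$)
$- 205 \left(5 \left(-4 + 12\right) + L{\left(-11 \right)}\right) = - 205 \left(5 \left(-4 + 12\right) - 11 \left(-1 + 2 \left(-11\right)\right)\right) = - 205 \left(5 \cdot 8 - 11 \left(-1 - 22\right)\right) = - 205 \left(40 - -253\right) = - 205 \left(40 + 253\right) = \left(-205\right) 293 = -60065$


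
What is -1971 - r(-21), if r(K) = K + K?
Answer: -1929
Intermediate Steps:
r(K) = 2*K
-1971 - r(-21) = -1971 - 2*(-21) = -1971 - 1*(-42) = -1971 + 42 = -1929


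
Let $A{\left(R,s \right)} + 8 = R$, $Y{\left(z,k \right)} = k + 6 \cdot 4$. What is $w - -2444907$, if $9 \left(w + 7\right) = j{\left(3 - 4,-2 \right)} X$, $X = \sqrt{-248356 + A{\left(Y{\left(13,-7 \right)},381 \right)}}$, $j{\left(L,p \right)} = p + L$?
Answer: $2444900 - \frac{i \sqrt{248347}}{3} \approx 2.4449 \cdot 10^{6} - 166.11 i$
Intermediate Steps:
$Y{\left(z,k \right)} = 24 + k$ ($Y{\left(z,k \right)} = k + 24 = 24 + k$)
$A{\left(R,s \right)} = -8 + R$
$j{\left(L,p \right)} = L + p$
$X = i \sqrt{248347}$ ($X = \sqrt{-248356 + \left(-8 + \left(24 - 7\right)\right)} = \sqrt{-248356 + \left(-8 + 17\right)} = \sqrt{-248356 + 9} = \sqrt{-248347} = i \sqrt{248347} \approx 498.34 i$)
$w = -7 - \frac{i \sqrt{248347}}{3}$ ($w = -7 + \frac{\left(\left(3 - 4\right) - 2\right) i \sqrt{248347}}{9} = -7 + \frac{\left(-1 - 2\right) i \sqrt{248347}}{9} = -7 + \frac{\left(-3\right) i \sqrt{248347}}{9} = -7 - \frac{i \sqrt{248347}}{3} \approx -7.0 - 166.11 i$)
$w - -2444907 = \left(-7 - \frac{i \sqrt{248347}}{3}\right) - -2444907 = \left(-7 - \frac{i \sqrt{248347}}{3}\right) + 2444907 = 2444900 - \frac{i \sqrt{248347}}{3}$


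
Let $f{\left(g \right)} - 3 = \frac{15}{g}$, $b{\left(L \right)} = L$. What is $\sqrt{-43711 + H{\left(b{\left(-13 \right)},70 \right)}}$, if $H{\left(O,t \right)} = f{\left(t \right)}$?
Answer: $\frac{i \sqrt{8566726}}{14} \approx 209.06 i$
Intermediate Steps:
$f{\left(g \right)} = 3 + \frac{15}{g}$
$H{\left(O,t \right)} = 3 + \frac{15}{t}$
$\sqrt{-43711 + H{\left(b{\left(-13 \right)},70 \right)}} = \sqrt{-43711 + \left(3 + \frac{15}{70}\right)} = \sqrt{-43711 + \left(3 + 15 \cdot \frac{1}{70}\right)} = \sqrt{-43711 + \left(3 + \frac{3}{14}\right)} = \sqrt{-43711 + \frac{45}{14}} = \sqrt{- \frac{611909}{14}} = \frac{i \sqrt{8566726}}{14}$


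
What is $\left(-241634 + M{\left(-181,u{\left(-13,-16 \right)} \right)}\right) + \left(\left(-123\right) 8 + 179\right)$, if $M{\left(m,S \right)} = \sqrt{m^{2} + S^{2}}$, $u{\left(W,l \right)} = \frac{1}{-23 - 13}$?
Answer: $-242439 + \frac{\sqrt{42458257}}{36} \approx -2.4226 \cdot 10^{5}$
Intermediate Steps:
$u{\left(W,l \right)} = - \frac{1}{36}$ ($u{\left(W,l \right)} = \frac{1}{-36} = - \frac{1}{36}$)
$M{\left(m,S \right)} = \sqrt{S^{2} + m^{2}}$
$\left(-241634 + M{\left(-181,u{\left(-13,-16 \right)} \right)}\right) + \left(\left(-123\right) 8 + 179\right) = \left(-241634 + \sqrt{\left(- \frac{1}{36}\right)^{2} + \left(-181\right)^{2}}\right) + \left(\left(-123\right) 8 + 179\right) = \left(-241634 + \sqrt{\frac{1}{1296} + 32761}\right) + \left(-984 + 179\right) = \left(-241634 + \sqrt{\frac{42458257}{1296}}\right) - 805 = \left(-241634 + \frac{\sqrt{42458257}}{36}\right) - 805 = -242439 + \frac{\sqrt{42458257}}{36}$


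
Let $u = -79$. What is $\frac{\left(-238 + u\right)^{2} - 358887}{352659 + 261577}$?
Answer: $- \frac{18457}{43874} \approx -0.42068$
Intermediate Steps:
$\frac{\left(-238 + u\right)^{2} - 358887}{352659 + 261577} = \frac{\left(-238 - 79\right)^{2} - 358887}{352659 + 261577} = \frac{\left(-317\right)^{2} - 358887}{614236} = \left(100489 - 358887\right) \frac{1}{614236} = \left(-258398\right) \frac{1}{614236} = - \frac{18457}{43874}$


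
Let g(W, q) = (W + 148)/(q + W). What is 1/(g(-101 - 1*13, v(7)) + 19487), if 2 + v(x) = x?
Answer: 109/2124049 ≈ 5.1317e-5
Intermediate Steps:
v(x) = -2 + x
g(W, q) = (148 + W)/(W + q)
1/(g(-101 - 1*13, v(7)) + 19487) = 1/((148 + (-101 - 1*13))/((-101 - 1*13) + (-2 + 7)) + 19487) = 1/((148 + (-101 - 13))/((-101 - 13) + 5) + 19487) = 1/((148 - 114)/(-114 + 5) + 19487) = 1/(34/(-109) + 19487) = 1/(-1/109*34 + 19487) = 1/(-34/109 + 19487) = 1/(2124049/109) = 109/2124049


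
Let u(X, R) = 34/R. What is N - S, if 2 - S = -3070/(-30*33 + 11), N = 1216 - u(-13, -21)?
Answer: 25056382/20559 ≈ 1218.8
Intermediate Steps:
N = 25570/21 (N = 1216 - 34/(-21) = 1216 - 34*(-1)/21 = 1216 - 1*(-34/21) = 1216 + 34/21 = 25570/21 ≈ 1217.6)
S = -1112/979 (S = 2 - (-3070)/(-30*33 + 11) = 2 - (-3070)/(-990 + 11) = 2 - (-3070)/(-979) = 2 - (-3070)*(-1)/979 = 2 - 1*3070/979 = 2 - 3070/979 = -1112/979 ≈ -1.1359)
N - S = 25570/21 - 1*(-1112/979) = 25570/21 + 1112/979 = 25056382/20559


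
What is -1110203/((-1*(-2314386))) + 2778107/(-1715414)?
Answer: -2083517429086/992532536451 ≈ -2.0992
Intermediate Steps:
-1110203/((-1*(-2314386))) + 2778107/(-1715414) = -1110203/2314386 + 2778107*(-1/1715414) = -1110203*1/2314386 - 2778107/1715414 = -1110203/2314386 - 2778107/1715414 = -2083517429086/992532536451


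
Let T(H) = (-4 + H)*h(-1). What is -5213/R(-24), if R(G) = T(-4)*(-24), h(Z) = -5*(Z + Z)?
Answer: -5213/1920 ≈ -2.7151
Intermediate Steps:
h(Z) = -10*Z
T(H) = -40 + 10*H (T(H) = (-4 + H)*(-10*(-1)) = (-4 + H)*10 = -40 + 10*H)
R(G) = 1920 (R(G) = (-40 + 10*(-4))*(-24) = (-40 - 40)*(-24) = -80*(-24) = 1920)
-5213/R(-24) = -5213/1920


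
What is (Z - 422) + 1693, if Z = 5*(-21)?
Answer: 1166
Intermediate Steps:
Z = -105
(Z - 422) + 1693 = (-105 - 422) + 1693 = -527 + 1693 = 1166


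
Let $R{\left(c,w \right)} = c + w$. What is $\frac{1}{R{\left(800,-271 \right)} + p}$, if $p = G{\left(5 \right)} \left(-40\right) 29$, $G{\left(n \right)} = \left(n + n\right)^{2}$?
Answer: $- \frac{1}{115471} \approx -8.6602 \cdot 10^{-6}$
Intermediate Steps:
$G{\left(n \right)} = 4 n^{2}$ ($G{\left(n \right)} = \left(2 n\right)^{2} = 4 n^{2}$)
$p = -116000$ ($p = 4 \cdot 5^{2} \left(-40\right) 29 = 4 \cdot 25 \left(-40\right) 29 = 100 \left(-40\right) 29 = \left(-4000\right) 29 = -116000$)
$\frac{1}{R{\left(800,-271 \right)} + p} = \frac{1}{\left(800 - 271\right) - 116000} = \frac{1}{529 - 116000} = \frac{1}{-115471} = - \frac{1}{115471}$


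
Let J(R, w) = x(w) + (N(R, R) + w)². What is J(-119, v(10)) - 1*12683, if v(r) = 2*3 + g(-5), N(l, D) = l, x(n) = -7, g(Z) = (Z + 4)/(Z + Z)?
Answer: 5641/100 ≈ 56.410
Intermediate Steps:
g(Z) = (4 + Z)/(2*Z) (g(Z) = (4 + Z)/((2*Z)) = (4 + Z)*(1/(2*Z)) = (4 + Z)/(2*Z))
v(r) = 61/10 (v(r) = 2*3 + (½)*(4 - 5)/(-5) = 6 + (½)*(-⅕)*(-1) = 6 + ⅒ = 61/10)
J(R, w) = -7 + (R + w)²
J(-119, v(10)) - 1*12683 = (-7 + (-119 + 61/10)²) - 1*12683 = (-7 + (-1129/10)²) - 12683 = (-7 + 1274641/100) - 12683 = 1273941/100 - 12683 = 5641/100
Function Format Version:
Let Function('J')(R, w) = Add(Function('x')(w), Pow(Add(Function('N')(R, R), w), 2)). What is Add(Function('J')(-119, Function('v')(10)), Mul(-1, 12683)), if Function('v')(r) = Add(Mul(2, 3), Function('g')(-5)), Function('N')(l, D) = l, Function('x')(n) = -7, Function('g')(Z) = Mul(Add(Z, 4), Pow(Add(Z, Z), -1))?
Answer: Rational(5641, 100) ≈ 56.410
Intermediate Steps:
Function('g')(Z) = Mul(Rational(1, 2), Pow(Z, -1), Add(4, Z)) (Function('g')(Z) = Mul(Add(4, Z), Pow(Mul(2, Z), -1)) = Mul(Add(4, Z), Mul(Rational(1, 2), Pow(Z, -1))) = Mul(Rational(1, 2), Pow(Z, -1), Add(4, Z)))
Function('v')(r) = Rational(61, 10) (Function('v')(r) = Add(Mul(2, 3), Mul(Rational(1, 2), Pow(-5, -1), Add(4, -5))) = Add(6, Mul(Rational(1, 2), Rational(-1, 5), -1)) = Add(6, Rational(1, 10)) = Rational(61, 10))
Function('J')(R, w) = Add(-7, Pow(Add(R, w), 2))
Add(Function('J')(-119, Function('v')(10)), Mul(-1, 12683)) = Add(Add(-7, Pow(Add(-119, Rational(61, 10)), 2)), Mul(-1, 12683)) = Add(Add(-7, Pow(Rational(-1129, 10), 2)), -12683) = Add(Add(-7, Rational(1274641, 100)), -12683) = Add(Rational(1273941, 100), -12683) = Rational(5641, 100)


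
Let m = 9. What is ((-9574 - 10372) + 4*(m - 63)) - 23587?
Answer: -43749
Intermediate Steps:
((-9574 - 10372) + 4*(m - 63)) - 23587 = ((-9574 - 10372) + 4*(9 - 63)) - 23587 = (-19946 + 4*(-54)) - 23587 = (-19946 - 216) - 23587 = -20162 - 23587 = -43749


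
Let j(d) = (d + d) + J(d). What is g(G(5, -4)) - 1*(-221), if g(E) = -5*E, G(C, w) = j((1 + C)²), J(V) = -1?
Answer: -134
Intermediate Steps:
j(d) = -1 + 2*d (j(d) = (d + d) - 1 = 2*d - 1 = -1 + 2*d)
G(C, w) = -1 + 2*(1 + C)²
g(G(5, -4)) - 1*(-221) = -5*(-1 + 2*(1 + 5)²) - 1*(-221) = -5*(-1 + 2*6²) + 221 = -5*(-1 + 2*36) + 221 = -5*(-1 + 72) + 221 = -5*71 + 221 = -355 + 221 = -134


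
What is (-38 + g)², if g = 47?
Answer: 81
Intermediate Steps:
(-38 + g)² = (-38 + 47)² = 9² = 81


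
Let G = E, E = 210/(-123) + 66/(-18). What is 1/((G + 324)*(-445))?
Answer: -123/17439995 ≈ -7.0528e-6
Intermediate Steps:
E = -661/123 (E = 210*(-1/123) + 66*(-1/18) = -70/41 - 11/3 = -661/123 ≈ -5.3740)
G = -661/123 ≈ -5.3740
1/((G + 324)*(-445)) = 1/((-661/123 + 324)*(-445)) = 1/((39191/123)*(-445)) = 1/(-17439995/123) = -123/17439995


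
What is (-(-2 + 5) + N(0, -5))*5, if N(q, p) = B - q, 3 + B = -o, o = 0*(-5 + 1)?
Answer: -30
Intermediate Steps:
o = 0 (o = 0*(-4) = 0)
B = -3 (B = -3 - 1*0 = -3 + 0 = -3)
N(q, p) = -3 - q
(-(-2 + 5) + N(0, -5))*5 = (-(-2 + 5) + (-3 - 1*0))*5 = (-1*3 + (-3 + 0))*5 = (-3 - 3)*5 = -6*5 = -30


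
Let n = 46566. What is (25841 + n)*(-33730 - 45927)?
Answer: -5767724399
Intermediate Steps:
(25841 + n)*(-33730 - 45927) = (25841 + 46566)*(-33730 - 45927) = 72407*(-79657) = -5767724399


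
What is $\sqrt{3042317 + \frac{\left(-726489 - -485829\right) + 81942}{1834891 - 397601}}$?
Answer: $\frac{\sqrt{1571206492608721370}}{718645} \approx 1744.2$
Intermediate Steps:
$\sqrt{3042317 + \frac{\left(-726489 - -485829\right) + 81942}{1834891 - 397601}} = \sqrt{3042317 + \frac{\left(-726489 + 485829\right) + 81942}{1437290}} = \sqrt{3042317 + \left(-240660 + 81942\right) \frac{1}{1437290}} = \sqrt{3042317 - \frac{79359}{718645}} = \sqrt{\frac{2186345821106}{718645}} = \frac{\sqrt{1571206492608721370}}{718645}$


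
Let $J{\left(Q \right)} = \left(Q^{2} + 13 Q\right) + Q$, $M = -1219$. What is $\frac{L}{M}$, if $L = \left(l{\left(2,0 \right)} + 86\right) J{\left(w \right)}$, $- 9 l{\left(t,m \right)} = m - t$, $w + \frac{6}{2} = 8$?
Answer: $- \frac{73720}{10971} \approx -6.7195$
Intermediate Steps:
$w = 5$ ($w = -3 + 8 = 5$)
$l{\left(t,m \right)} = - \frac{m}{9} + \frac{t}{9}$ ($l{\left(t,m \right)} = - \frac{m - t}{9} = - \frac{m}{9} + \frac{t}{9}$)
$J{\left(Q \right)} = Q^{2} + 14 Q$
$L = \frac{73720}{9}$ ($L = \left(\left(\left(- \frac{1}{9}\right) 0 + \frac{1}{9} \cdot 2\right) + 86\right) 5 \left(14 + 5\right) = \left(\left(0 + \frac{2}{9}\right) + 86\right) 5 \cdot 19 = \left(\frac{2}{9} + 86\right) 95 = \frac{776}{9} \cdot 95 = \frac{73720}{9} \approx 8191.1$)
$\frac{L}{M} = \frac{73720}{9 \left(-1219\right)} = \frac{73720}{9} \left(- \frac{1}{1219}\right) = - \frac{73720}{10971}$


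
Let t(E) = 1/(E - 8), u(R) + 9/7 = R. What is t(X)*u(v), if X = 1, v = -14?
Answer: 107/49 ≈ 2.1837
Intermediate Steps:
u(R) = -9/7 + R
t(E) = 1/(-8 + E)
t(X)*u(v) = (-9/7 - 14)/(-8 + 1) = -107/7/(-7) = -⅐*(-107/7) = 107/49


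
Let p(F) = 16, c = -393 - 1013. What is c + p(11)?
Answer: -1390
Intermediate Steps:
c = -1406
c + p(11) = -1406 + 16 = -1390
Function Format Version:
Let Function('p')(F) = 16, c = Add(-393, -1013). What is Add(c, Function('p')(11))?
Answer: -1390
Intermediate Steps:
c = -1406
Add(c, Function('p')(11)) = Add(-1406, 16) = -1390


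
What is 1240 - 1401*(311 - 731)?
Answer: 589660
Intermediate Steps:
1240 - 1401*(311 - 731) = 1240 - 1401*(-420) = 1240 + 588420 = 589660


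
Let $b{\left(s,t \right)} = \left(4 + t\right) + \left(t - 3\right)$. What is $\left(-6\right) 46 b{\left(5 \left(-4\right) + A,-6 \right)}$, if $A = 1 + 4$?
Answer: $3036$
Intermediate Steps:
$A = 5$
$b{\left(s,t \right)} = 1 + 2 t$ ($b{\left(s,t \right)} = \left(4 + t\right) + \left(-3 + t\right) = 1 + 2 t$)
$\left(-6\right) 46 b{\left(5 \left(-4\right) + A,-6 \right)} = \left(-6\right) 46 \left(1 + 2 \left(-6\right)\right) = - 276 \left(1 - 12\right) = \left(-276\right) \left(-11\right) = 3036$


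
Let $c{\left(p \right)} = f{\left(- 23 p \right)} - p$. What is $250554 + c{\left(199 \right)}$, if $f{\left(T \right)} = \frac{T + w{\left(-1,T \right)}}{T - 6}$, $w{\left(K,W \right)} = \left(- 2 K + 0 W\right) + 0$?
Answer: $\frac{1147381540}{4583} \approx 2.5036 \cdot 10^{5}$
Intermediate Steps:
$w{\left(K,W \right)} = - 2 K$ ($w{\left(K,W \right)} = \left(- 2 K + 0\right) + 0 = - 2 K + 0 = - 2 K$)
$f{\left(T \right)} = \frac{2 + T}{-6 + T}$ ($f{\left(T \right)} = \frac{T - -2}{T - 6} = \frac{T + 2}{-6 + T} = \frac{2 + T}{-6 + T}$)
$c{\left(p \right)} = - p + \frac{2 - 23 p}{-6 - 23 p}$ ($c{\left(p \right)} = \frac{2 - 23 p}{-6 - 23 p} - p = - p + \frac{2 - 23 p}{-6 - 23 p}$)
$250554 + c{\left(199 \right)} = 250554 + \frac{-2 - 23 \cdot 199^{2} + 17 \cdot 199}{6 + 23 \cdot 199} = 250554 + \frac{-2 - 910823 + 3383}{6 + 4577} = 250554 + \frac{-2 - 910823 + 3383}{4583} = 250554 + \frac{1}{4583} \left(-907442\right) = 250554 - \frac{907442}{4583} = \frac{1147381540}{4583}$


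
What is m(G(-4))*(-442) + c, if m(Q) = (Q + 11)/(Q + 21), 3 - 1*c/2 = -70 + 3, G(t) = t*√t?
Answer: -11938/101 + 7072*I/101 ≈ -118.2 + 70.02*I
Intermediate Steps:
G(t) = t^(3/2)
c = 140 (c = 6 - 2*(-70 + 3) = 6 - 2*(-67) = 6 + 134 = 140)
m(Q) = (11 + Q)/(21 + Q)
m(G(-4))*(-442) + c = ((11 + (-4)^(3/2))/(21 + (-4)^(3/2)))*(-442) + 140 = ((11 - 8*I)/(21 - 8*I))*(-442) + 140 = (((21 + 8*I)/505)*(11 - 8*I))*(-442) + 140 = ((11 - 8*I)*(21 + 8*I)/505)*(-442) + 140 = -442*(11 - 8*I)*(21 + 8*I)/505 + 140 = 140 - 442*(11 - 8*I)*(21 + 8*I)/505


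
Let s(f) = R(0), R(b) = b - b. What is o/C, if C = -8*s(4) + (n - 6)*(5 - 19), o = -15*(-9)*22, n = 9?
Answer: -495/7 ≈ -70.714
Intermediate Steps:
R(b) = 0
s(f) = 0
o = 2970 (o = 135*22 = 2970)
C = -42 (C = -8*0 + (9 - 6)*(5 - 19) = 0 + 3*(-14) = 0 - 42 = -42)
o/C = 2970/(-42) = 2970*(-1/42) = -495/7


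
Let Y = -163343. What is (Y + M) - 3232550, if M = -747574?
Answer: -4143467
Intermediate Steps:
(Y + M) - 3232550 = (-163343 - 747574) - 3232550 = -910917 - 3232550 = -4143467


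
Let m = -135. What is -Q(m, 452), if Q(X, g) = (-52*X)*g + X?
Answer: -3172905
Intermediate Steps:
Q(X, g) = X - 52*X*g (Q(X, g) = -52*X*g + X = X - 52*X*g)
-Q(m, 452) = -(-135)*(1 - 52*452) = -(-135)*(1 - 23504) = -(-135)*(-23503) = -1*3172905 = -3172905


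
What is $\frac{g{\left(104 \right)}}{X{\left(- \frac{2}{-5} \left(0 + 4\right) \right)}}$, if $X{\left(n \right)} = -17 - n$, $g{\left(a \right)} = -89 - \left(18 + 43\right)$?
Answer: $\frac{250}{31} \approx 8.0645$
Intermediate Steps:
$g{\left(a \right)} = -150$ ($g{\left(a \right)} = -89 - 61 = -150$)
$\frac{g{\left(104 \right)}}{X{\left(- \frac{2}{-5} \left(0 + 4\right) \right)}} = - \frac{150}{-17 - - \frac{2}{-5} \left(0 + 4\right)} = - \frac{150}{-17 - \left(-2\right) \left(- \frac{1}{5}\right) 4} = - \frac{150}{-17 - \frac{2}{5} \cdot 4} = - \frac{150}{-17 - \frac{8}{5}} = - \frac{150}{- \frac{93}{5}} = \left(-150\right) \left(- \frac{5}{93}\right) = \frac{250}{31}$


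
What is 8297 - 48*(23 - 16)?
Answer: 7961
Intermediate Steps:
8297 - 48*(23 - 16) = 8297 - 48*7 = 8297 - 336 = 7961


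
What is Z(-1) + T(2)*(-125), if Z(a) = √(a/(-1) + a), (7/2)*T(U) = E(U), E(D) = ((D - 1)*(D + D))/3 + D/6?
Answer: -1250/21 ≈ -59.524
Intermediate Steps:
E(D) = D/6 + 2*D*(-1 + D)/3 (E(D) = ((-1 + D)*(2*D))*(⅓) + D*(⅙) = (2*D*(-1 + D))*(⅓) + D/6 = 2*D*(-1 + D)/3 + D/6 = D/6 + 2*D*(-1 + D)/3)
T(U) = U*(-3 + 4*U)/21 (T(U) = 2*(U*(-3 + 4*U)/6)/7 = U*(-3 + 4*U)/21)
Z(a) = 0 (Z(a) = √(a*(-1) + a) = √(-a + a) = √0 = 0)
Z(-1) + T(2)*(-125) = 0 + ((1/21)*2*(-3 + 4*2))*(-125) = 0 + ((1/21)*2*(-3 + 8))*(-125) = 0 + ((1/21)*2*5)*(-125) = 0 + (10/21)*(-125) = 0 - 1250/21 = -1250/21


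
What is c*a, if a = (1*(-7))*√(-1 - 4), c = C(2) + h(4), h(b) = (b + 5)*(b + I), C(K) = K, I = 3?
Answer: -455*I*√5 ≈ -1017.4*I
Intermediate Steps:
h(b) = (3 + b)*(5 + b) (h(b) = (b + 5)*(b + 3) = (5 + b)*(3 + b) = (3 + b)*(5 + b))
c = 65 (c = 2 + (15 + 4² + 8*4) = 2 + (15 + 16 + 32) = 2 + 63 = 65)
a = -7*I*√5 ≈ -15.652*I
c*a = 65*(-7*I*√5) = -455*I*√5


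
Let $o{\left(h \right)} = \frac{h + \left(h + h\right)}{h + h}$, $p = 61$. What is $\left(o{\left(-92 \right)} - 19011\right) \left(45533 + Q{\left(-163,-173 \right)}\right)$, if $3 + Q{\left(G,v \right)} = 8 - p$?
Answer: $- \frac{1728990063}{2} \approx -8.6449 \cdot 10^{8}$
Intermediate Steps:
$Q{\left(G,v \right)} = -56$ ($Q{\left(G,v \right)} = -3 + \left(8 - 61\right) = -3 - 53 = -56$)
$o{\left(h \right)} = \frac{3}{2}$ ($o{\left(h \right)} = \frac{h + 2 h}{2 h} = 3 h \frac{1}{2 h} = \frac{3}{2}$)
$\left(o{\left(-92 \right)} - 19011\right) \left(45533 + Q{\left(-163,-173 \right)}\right) = \left(\frac{3}{2} - 19011\right) \left(45533 - 56\right) = \left(- \frac{38019}{2}\right) 45477 = - \frac{1728990063}{2}$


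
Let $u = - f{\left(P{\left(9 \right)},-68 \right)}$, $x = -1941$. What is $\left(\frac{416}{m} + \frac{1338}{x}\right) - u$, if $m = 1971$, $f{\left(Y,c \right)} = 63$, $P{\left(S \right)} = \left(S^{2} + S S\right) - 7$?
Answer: $\frac{79730017}{1275237} \approx 62.522$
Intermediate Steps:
$P{\left(S \right)} = -7 + 2 S^{2}$ ($P{\left(S \right)} = \left(S^{2} + S^{2}\right) - 7 = 2 S^{2} - 7 = -7 + 2 S^{2}$)
$u = -63$ ($u = \left(-1\right) 63 = -63$)
$\left(\frac{416}{m} + \frac{1338}{x}\right) - u = \left(\frac{416}{1971} + \frac{1338}{-1941}\right) - -63 = \left(416 \cdot \frac{1}{1971} + 1338 \left(- \frac{1}{1941}\right)\right) + 63 = \left(\frac{416}{1971} - \frac{446}{647}\right) + 63 = - \frac{609914}{1275237} + 63 = \frac{79730017}{1275237}$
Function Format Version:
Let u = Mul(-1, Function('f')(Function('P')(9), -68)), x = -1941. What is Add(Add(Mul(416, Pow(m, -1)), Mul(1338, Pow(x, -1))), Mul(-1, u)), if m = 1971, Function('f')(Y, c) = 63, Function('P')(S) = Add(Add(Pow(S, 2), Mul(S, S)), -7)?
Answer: Rational(79730017, 1275237) ≈ 62.522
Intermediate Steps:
Function('P')(S) = Add(-7, Mul(2, Pow(S, 2))) (Function('P')(S) = Add(Add(Pow(S, 2), Pow(S, 2)), -7) = Add(Mul(2, Pow(S, 2)), -7) = Add(-7, Mul(2, Pow(S, 2))))
u = -63 (u = Mul(-1, 63) = -63)
Add(Add(Mul(416, Pow(m, -1)), Mul(1338, Pow(x, -1))), Mul(-1, u)) = Add(Add(Mul(416, Pow(1971, -1)), Mul(1338, Pow(-1941, -1))), Mul(-1, -63)) = Add(Add(Mul(416, Rational(1, 1971)), Mul(1338, Rational(-1, 1941))), 63) = Add(Add(Rational(416, 1971), Rational(-446, 647)), 63) = Add(Rational(-609914, 1275237), 63) = Rational(79730017, 1275237)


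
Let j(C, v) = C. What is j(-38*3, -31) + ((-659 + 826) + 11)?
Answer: 64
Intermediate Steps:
j(-38*3, -31) + ((-659 + 826) + 11) = -38*3 + ((-659 + 826) + 11) = -114 + (167 + 11) = -114 + 178 = 64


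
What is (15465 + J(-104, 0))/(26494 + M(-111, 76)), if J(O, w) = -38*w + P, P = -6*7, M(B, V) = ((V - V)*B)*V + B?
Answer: 15423/26383 ≈ 0.58458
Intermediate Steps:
M(B, V) = B (M(B, V) = (0*B)*V + B = 0*V + B = 0 + B = B)
P = -42
J(O, w) = -42 - 38*w (J(O, w) = -38*w - 42 = -42 - 38*w)
(15465 + J(-104, 0))/(26494 + M(-111, 76)) = (15465 + (-42 - 38*0))/(26494 - 111) = (15465 + (-42 + 0))/26383 = (15465 - 42)*(1/26383) = 15423*(1/26383) = 15423/26383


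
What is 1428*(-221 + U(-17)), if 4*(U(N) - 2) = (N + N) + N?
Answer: -330939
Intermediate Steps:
U(N) = 2 + 3*N/4 (U(N) = 2 + ((N + N) + N)/4 = 2 + (2*N + N)/4 = 2 + (3*N)/4 = 2 + 3*N/4)
1428*(-221 + U(-17)) = 1428*(-221 + (2 + (¾)*(-17))) = 1428*(-221 + (2 - 51/4)) = 1428*(-221 - 43/4) = 1428*(-927/4) = -330939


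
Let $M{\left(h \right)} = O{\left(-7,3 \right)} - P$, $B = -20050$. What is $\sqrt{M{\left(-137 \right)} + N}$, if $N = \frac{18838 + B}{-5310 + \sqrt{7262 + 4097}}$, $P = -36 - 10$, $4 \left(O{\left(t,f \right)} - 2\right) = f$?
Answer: $\frac{\sqrt{155629583326624875 + 136639624368 \sqrt{11359}}}{56369482} \approx 6.9988$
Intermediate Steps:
$O{\left(t,f \right)} = 2 + \frac{f}{4}$
$P = -46$ ($P = -36 - 10 = -46$)
$M{\left(h \right)} = \frac{195}{4}$ ($M{\left(h \right)} = \left(2 + \frac{1}{4} \cdot 3\right) - -46 = \left(2 + \frac{3}{4}\right) + 46 = \frac{11}{4} + 46 = \frac{195}{4}$)
$N = - \frac{1212}{-5310 + \sqrt{11359}}$ ($N = \frac{18838 - 20050}{-5310 + \sqrt{7262 + 4097}} = - \frac{1212}{-5310 + \sqrt{11359}} \approx 0.23292$)
$\sqrt{M{\left(-137 \right)} + N} = \sqrt{\frac{195}{4} + \left(\frac{6435720}{28184741} + \frac{1212 \sqrt{11359}}{28184741}\right)} = \sqrt{\frac{5521767375}{112738964} + \frac{1212 \sqrt{11359}}{28184741}}$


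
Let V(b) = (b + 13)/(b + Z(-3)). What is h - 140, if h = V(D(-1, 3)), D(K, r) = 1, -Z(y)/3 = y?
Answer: -693/5 ≈ -138.60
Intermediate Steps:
Z(y) = -3*y
V(b) = (13 + b)/(9 + b) (V(b) = (b + 13)/(b - 3*(-3)) = (13 + b)/(b + 9) = (13 + b)/(9 + b))
h = 7/5 (h = (13 + 1)/(9 + 1) = 14/10 = (⅒)*14 = 7/5 ≈ 1.4000)
h - 140 = 7/5 - 140 = -693/5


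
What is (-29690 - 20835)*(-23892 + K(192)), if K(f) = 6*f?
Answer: 1148938500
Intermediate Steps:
(-29690 - 20835)*(-23892 + K(192)) = (-29690 - 20835)*(-23892 + 6*192) = -50525*(-23892 + 1152) = -50525*(-22740) = 1148938500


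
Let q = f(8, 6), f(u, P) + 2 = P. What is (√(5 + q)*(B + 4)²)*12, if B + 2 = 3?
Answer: 900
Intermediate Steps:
B = 1 (B = -2 + 3 = 1)
f(u, P) = -2 + P
q = 4 (q = -2 + 6 = 4)
(√(5 + q)*(B + 4)²)*12 = (√(5 + 4)*(1 + 4)²)*12 = (√9*5²)*12 = (3*25)*12 = 75*12 = 900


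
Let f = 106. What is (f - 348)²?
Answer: 58564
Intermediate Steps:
(f - 348)² = (106 - 348)² = (-242)² = 58564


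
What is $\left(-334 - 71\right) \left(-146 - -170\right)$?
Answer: $-9720$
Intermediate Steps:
$\left(-334 - 71\right) \left(-146 - -170\right) = \left(-334 + \left(-164 + 93\right)\right) \left(-146 + 170\right) = \left(-334 - 71\right) 24 = \left(-405\right) 24 = -9720$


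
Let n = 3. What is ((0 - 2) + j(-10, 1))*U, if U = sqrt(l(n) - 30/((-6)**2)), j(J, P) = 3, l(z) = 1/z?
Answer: I*sqrt(2)/2 ≈ 0.70711*I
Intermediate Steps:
U = I*sqrt(2)/2 (U = sqrt(1/3 - 30/((-6)**2)) = sqrt(1/3 - 30/36) = sqrt(1/3 - 30*1/36) = sqrt(1/3 - 5/6) = sqrt(-1/2) = I*sqrt(2)/2 ≈ 0.70711*I)
((0 - 2) + j(-10, 1))*U = ((0 - 2) + 3)*(I*sqrt(2)/2) = (-2 + 3)*(I*sqrt(2)/2) = 1*(I*sqrt(2)/2) = I*sqrt(2)/2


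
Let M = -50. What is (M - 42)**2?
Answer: 8464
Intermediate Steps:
(M - 42)**2 = (-50 - 42)**2 = (-92)**2 = 8464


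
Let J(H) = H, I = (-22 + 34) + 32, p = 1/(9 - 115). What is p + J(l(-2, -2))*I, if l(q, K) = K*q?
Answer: 18655/106 ≈ 175.99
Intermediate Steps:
p = -1/106 (p = 1/(-106) = -1/106 ≈ -0.0094340)
I = 44 (I = 12 + 32 = 44)
p + J(l(-2, -2))*I = -1/106 - 2*(-2)*44 = -1/106 + 4*44 = -1/106 + 176 = 18655/106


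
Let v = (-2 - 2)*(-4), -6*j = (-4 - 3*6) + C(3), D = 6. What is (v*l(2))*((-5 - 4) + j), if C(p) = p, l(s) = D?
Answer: -560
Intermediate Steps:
l(s) = 6
j = 19/6 (j = -((-4 - 3*6) + 3)/6 = -((-4 - 18) + 3)/6 = -(-22 + 3)/6 = -1/6*(-19) = 19/6 ≈ 3.1667)
v = 16 (v = -4*(-4) = 16)
(v*l(2))*((-5 - 4) + j) = (16*6)*((-5 - 4) + 19/6) = 96*(-9 + 19/6) = 96*(-35/6) = -560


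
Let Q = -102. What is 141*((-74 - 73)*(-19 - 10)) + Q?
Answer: 600981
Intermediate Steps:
141*((-74 - 73)*(-19 - 10)) + Q = 141*((-74 - 73)*(-19 - 10)) - 102 = 141*(-147*(-29)) - 102 = 141*4263 - 102 = 601083 - 102 = 600981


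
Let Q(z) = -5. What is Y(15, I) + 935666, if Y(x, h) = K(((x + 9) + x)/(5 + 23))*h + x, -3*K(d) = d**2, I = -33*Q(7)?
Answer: 733490249/784 ≈ 9.3557e+5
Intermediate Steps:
I = 165 (I = -33*(-5) = 165)
K(d) = -d**2/3
Y(x, h) = x - h*(9/28 + x/14)**2/3 (Y(x, h) = (-((x + 9) + x)**2/(5 + 23)**2/3)*h + x = (-((9 + x) + x)**2/784/3)*h + x = (-(9 + 2*x)**2/784/3)*h + x = (-(9/28 + x/14)**2/3)*h + x = -h*(9/28 + x/14)**2/3 + x = x - h*(9/28 + x/14)**2/3)
Y(15, I) + 935666 = (15 - 1/2352*165*(9 + 2*15)**2) + 935666 = (15 - 1/2352*165*(9 + 30)**2) + 935666 = (15 - 1/2352*165*39**2) + 935666 = (15 - 1/2352*165*1521) + 935666 = (15 - 83655/784) + 935666 = -71895/784 + 935666 = 733490249/784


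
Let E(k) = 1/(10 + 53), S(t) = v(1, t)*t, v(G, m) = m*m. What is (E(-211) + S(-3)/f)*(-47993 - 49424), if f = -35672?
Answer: -520109363/321048 ≈ -1620.0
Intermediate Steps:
v(G, m) = m**2
S(t) = t**3 (S(t) = t**2*t = t**3)
E(k) = 1/63
(E(-211) + S(-3)/f)*(-47993 - 49424) = (1/63 + (-3)**3/(-35672))*(-47993 - 49424) = (1/63 - 27*(-1/35672))*(-97417) = (1/63 + 27/35672)*(-97417) = (5339/321048)*(-97417) = -520109363/321048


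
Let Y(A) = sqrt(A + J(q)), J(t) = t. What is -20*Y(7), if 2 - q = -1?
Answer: -20*sqrt(10) ≈ -63.246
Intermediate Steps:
q = 3 (q = 2 - 1*(-1) = 2 + 1 = 3)
Y(A) = sqrt(3 + A) (Y(A) = sqrt(A + 3) = sqrt(3 + A))
-20*Y(7) = -20*sqrt(3 + 7) = -20*sqrt(10)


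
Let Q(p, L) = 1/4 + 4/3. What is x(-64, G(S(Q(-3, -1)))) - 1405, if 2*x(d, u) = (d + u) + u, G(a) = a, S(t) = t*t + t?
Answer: -206339/144 ≈ -1432.9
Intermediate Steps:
Q(p, L) = 19/12 (Q(p, L) = 1*(¼) + 4*(⅓) = ¼ + 4/3 = 19/12)
S(t) = t + t² (S(t) = t² + t = t + t²)
x(d, u) = u + d/2 (x(d, u) = ((d + u) + u)/2 = (d + 2*u)/2 = u + d/2)
x(-64, G(S(Q(-3, -1)))) - 1405 = (19*(1 + 19/12)/12 + (½)*(-64)) - 1405 = ((19/12)*(31/12) - 32) - 1405 = (589/144 - 32) - 1405 = -4019/144 - 1405 = -206339/144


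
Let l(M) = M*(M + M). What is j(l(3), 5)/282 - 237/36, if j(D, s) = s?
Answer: -3703/564 ≈ -6.5656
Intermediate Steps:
l(M) = 2*M² (l(M) = M*(2*M) = 2*M²)
j(l(3), 5)/282 - 237/36 = 5/282 - 237/36 = 5*(1/282) - 237*1/36 = 5/282 - 79/12 = -3703/564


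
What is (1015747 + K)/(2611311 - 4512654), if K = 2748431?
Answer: -1254726/633781 ≈ -1.9797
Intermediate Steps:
(1015747 + K)/(2611311 - 4512654) = (1015747 + 2748431)/(2611311 - 4512654) = 3764178/(-1901343) = 3764178*(-1/1901343) = -1254726/633781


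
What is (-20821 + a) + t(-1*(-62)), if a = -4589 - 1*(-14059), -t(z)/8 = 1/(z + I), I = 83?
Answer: -1645903/145 ≈ -11351.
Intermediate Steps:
t(z) = -8/(83 + z) (t(z) = -8/(z + 83) = -8/(83 + z))
a = 9470 (a = -4589 + 14059 = 9470)
(-20821 + a) + t(-1*(-62)) = (-20821 + 9470) - 8/(83 - 1*(-62)) = -11351 - 8/(83 + 62) = -11351 - 8/145 = -1645903/145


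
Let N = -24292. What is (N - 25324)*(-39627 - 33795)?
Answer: 3642905952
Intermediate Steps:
(N - 25324)*(-39627 - 33795) = (-24292 - 25324)*(-39627 - 33795) = -49616*(-73422) = 3642905952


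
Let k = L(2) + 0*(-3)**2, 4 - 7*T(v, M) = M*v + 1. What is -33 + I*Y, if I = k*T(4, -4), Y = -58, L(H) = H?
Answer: -2435/7 ≈ -347.86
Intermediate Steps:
T(v, M) = 3/7 - M*v/7 (T(v, M) = 4/7 - (M*v + 1)/7 = 4/7 - (1 + M*v)/7 = 4/7 + (-1/7 - M*v/7) = 3/7 - M*v/7)
k = 2 (k = 2 + 0*(-3)**2 = 2 + 0*9 = 2 + 0 = 2)
I = 38/7 (I = 2*(3/7 - 1/7*(-4)*4) = 2*(3/7 + 16/7) = 2*(19/7) = 38/7 ≈ 5.4286)
-33 + I*Y = -33 + (38/7)*(-58) = -33 - 2204/7 = -2435/7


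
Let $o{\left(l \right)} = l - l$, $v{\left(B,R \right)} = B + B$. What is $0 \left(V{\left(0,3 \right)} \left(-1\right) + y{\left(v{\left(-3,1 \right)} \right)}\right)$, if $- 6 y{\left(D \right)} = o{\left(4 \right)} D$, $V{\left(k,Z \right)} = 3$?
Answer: $0$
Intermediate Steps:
$v{\left(B,R \right)} = 2 B$
$o{\left(l \right)} = 0$
$y{\left(D \right)} = 0$ ($y{\left(D \right)} = - \frac{0 D}{6} = \left(- \frac{1}{6}\right) 0 = 0$)
$0 \left(V{\left(0,3 \right)} \left(-1\right) + y{\left(v{\left(-3,1 \right)} \right)}\right) = 0 \left(3 \left(-1\right) + 0\right) = 0 \left(-3 + 0\right) = 0 \left(-3\right) = 0$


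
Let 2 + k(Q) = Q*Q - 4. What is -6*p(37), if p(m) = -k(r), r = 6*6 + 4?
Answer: 9564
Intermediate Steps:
r = 40 (r = 36 + 4 = 40)
k(Q) = -6 + Q² (k(Q) = -2 + (Q*Q - 4) = -2 + (Q² - 4) = -2 + (-4 + Q²) = -6 + Q²)
p(m) = -1594 (p(m) = -(-6 + 40²) = -(-6 + 1600) = -1*1594 = -1594)
-6*p(37) = -6*(-1594) = 9564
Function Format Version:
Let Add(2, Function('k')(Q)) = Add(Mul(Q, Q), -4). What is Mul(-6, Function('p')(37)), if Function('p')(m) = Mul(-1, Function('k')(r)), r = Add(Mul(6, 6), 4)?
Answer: 9564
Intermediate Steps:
r = 40 (r = Add(36, 4) = 40)
Function('k')(Q) = Add(-6, Pow(Q, 2)) (Function('k')(Q) = Add(-2, Add(Mul(Q, Q), -4)) = Add(-2, Add(Pow(Q, 2), -4)) = Add(-2, Add(-4, Pow(Q, 2))) = Add(-6, Pow(Q, 2)))
Function('p')(m) = -1594 (Function('p')(m) = Mul(-1, Add(-6, Pow(40, 2))) = Mul(-1, Add(-6, 1600)) = Mul(-1, 1594) = -1594)
Mul(-6, Function('p')(37)) = Mul(-6, -1594) = 9564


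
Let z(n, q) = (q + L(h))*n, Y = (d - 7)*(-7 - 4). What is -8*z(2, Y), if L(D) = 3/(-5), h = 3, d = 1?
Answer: -5232/5 ≈ -1046.4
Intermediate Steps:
L(D) = -3/5 (L(D) = 3*(-1/5) = -3/5)
Y = 66 (Y = (1 - 7)*(-7 - 4) = -6*(-11) = 66)
z(n, q) = n*(-3/5 + q) (z(n, q) = (q - 3/5)*n = (-3/5 + q)*n = n*(-3/5 + q))
-8*z(2, Y) = -8*2*(-3 + 5*66)/5 = -8*2*(-3 + 330)/5 = -8*2*327/5 = -8*654/5 = -5232/5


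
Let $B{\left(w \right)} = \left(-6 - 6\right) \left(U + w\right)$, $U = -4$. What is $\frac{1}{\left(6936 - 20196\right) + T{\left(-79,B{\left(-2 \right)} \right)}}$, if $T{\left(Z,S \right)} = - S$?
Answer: $- \frac{1}{13332} \approx -7.5008 \cdot 10^{-5}$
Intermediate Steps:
$B{\left(w \right)} = 48 - 12 w$ ($B{\left(w \right)} = \left(-6 - 6\right) \left(-4 + w\right) = - 12 \left(-4 + w\right) = 48 - 12 w$)
$\frac{1}{\left(6936 - 20196\right) + T{\left(-79,B{\left(-2 \right)} \right)}} = \frac{1}{\left(6936 - 20196\right) - \left(48 - -24\right)} = \frac{1}{-13260 - \left(48 + 24\right)} = \frac{1}{-13260 - 72} = \frac{1}{-13332} = - \frac{1}{13332}$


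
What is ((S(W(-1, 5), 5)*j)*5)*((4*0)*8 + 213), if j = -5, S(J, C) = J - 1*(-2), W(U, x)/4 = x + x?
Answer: -223650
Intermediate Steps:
W(U, x) = 8*x (W(U, x) = 4*(x + x) = 4*(2*x) = 8*x)
S(J, C) = 2 + J (S(J, C) = J + 2 = 2 + J)
((S(W(-1, 5), 5)*j)*5)*((4*0)*8 + 213) = (((2 + 8*5)*(-5))*5)*((4*0)*8 + 213) = (((2 + 40)*(-5))*5)*(0*8 + 213) = ((42*(-5))*5)*(0 + 213) = -210*5*213 = -1050*213 = -223650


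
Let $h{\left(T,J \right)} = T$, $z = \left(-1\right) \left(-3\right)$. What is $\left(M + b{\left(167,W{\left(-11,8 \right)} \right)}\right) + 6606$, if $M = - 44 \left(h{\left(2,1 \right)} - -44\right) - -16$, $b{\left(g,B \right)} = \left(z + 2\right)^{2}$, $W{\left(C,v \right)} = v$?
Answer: $4623$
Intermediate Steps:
$z = 3$
$b{\left(g,B \right)} = 25$ ($b{\left(g,B \right)} = \left(3 + 2\right)^{2} = 5^{2} = 25$)
$M = -2008$ ($M = - 44 \left(2 - -44\right) - -16 = - 44 \left(2 + 44\right) + \left(-27 + 43\right) = \left(-44\right) 46 + 16 = -2024 + 16 = -2008$)
$\left(M + b{\left(167,W{\left(-11,8 \right)} \right)}\right) + 6606 = \left(-2008 + 25\right) + 6606 = -1983 + 6606 = 4623$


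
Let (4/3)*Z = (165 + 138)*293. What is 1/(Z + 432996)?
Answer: 4/1998321 ≈ 2.0017e-6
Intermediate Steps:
Z = 266337/4 (Z = 3*((165 + 138)*293)/4 = 3*(303*293)/4 = (¾)*88779 = 266337/4 ≈ 66584.)
1/(Z + 432996) = 1/(266337/4 + 432996) = 1/(1998321/4) = 4/1998321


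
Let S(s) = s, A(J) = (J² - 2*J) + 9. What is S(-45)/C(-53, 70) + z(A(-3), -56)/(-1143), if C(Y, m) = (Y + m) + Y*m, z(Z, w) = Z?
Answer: -4133/469011 ≈ -0.0088122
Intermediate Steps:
A(J) = 9 + J² - 2*J
C(Y, m) = Y + m + Y*m
S(-45)/C(-53, 70) + z(A(-3), -56)/(-1143) = -45/(-53 + 70 - 53*70) + (9 + (-3)² - 2*(-3))/(-1143) = -45/(-53 + 70 - 3710) + (9 + 9 + 6)*(-1/1143) = -45/(-3693) + 24*(-1/1143) = -45*(-1/3693) - 8/381 = 15/1231 - 8/381 = -4133/469011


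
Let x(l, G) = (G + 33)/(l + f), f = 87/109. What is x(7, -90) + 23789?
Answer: 20214437/850 ≈ 23782.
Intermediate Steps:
f = 87/109 (f = 87*(1/109) = 87/109 ≈ 0.79817)
x(l, G) = (33 + G)/(87/109 + l) (x(l, G) = (G + 33)/(l + 87/109) = (33 + G)/(87/109 + l))
x(7, -90) + 23789 = 109*(33 - 90)/(87 + 109*7) + 23789 = 109*(-57)/(87 + 763) + 23789 = 109*(-57)/850 + 23789 = 109*(1/850)*(-57) + 23789 = -6213/850 + 23789 = 20214437/850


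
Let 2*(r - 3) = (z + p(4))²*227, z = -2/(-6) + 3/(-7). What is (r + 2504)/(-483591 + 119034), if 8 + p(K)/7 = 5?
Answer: -46759697/321539274 ≈ -0.14542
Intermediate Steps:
z = -2/21 (z = -2*(-⅙) + 3*(-⅐) = ⅓ - 3/7 = -2/21 ≈ -0.095238)
p(K) = -21 (p(K) = -56 + 7*5 = -56 + 35 = -21)
r = 44551169/882 (r = 3 + ((-2/21 - 21)²*227)/2 = 3 + ((-443/21)²*227)/2 = 3 + ((196249/441)*227)/2 = 3 + (½)*(44548523/441) = 3 + 44548523/882 = 44551169/882 ≈ 50512.)
(r + 2504)/(-483591 + 119034) = (44551169/882 + 2504)/(-483591 + 119034) = (46759697/882)/(-364557) = (46759697/882)*(-1/364557) = -46759697/321539274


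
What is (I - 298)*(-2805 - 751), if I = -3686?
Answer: 14167104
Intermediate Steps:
(I - 298)*(-2805 - 751) = (-3686 - 298)*(-2805 - 751) = -3984*(-3556) = 14167104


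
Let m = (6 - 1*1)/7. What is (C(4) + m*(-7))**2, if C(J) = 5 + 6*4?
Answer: 576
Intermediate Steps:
C(J) = 29 (C(J) = 5 + 24 = 29)
m = 5/7 (m = (6 - 1)*(1/7) = 5*(1/7) = 5/7 ≈ 0.71429)
(C(4) + m*(-7))**2 = (29 + (5/7)*(-7))**2 = (29 - 5)**2 = 24**2 = 576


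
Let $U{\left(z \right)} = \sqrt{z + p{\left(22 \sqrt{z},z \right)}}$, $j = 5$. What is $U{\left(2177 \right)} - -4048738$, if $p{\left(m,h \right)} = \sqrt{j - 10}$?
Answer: $4048738 + \sqrt{2177 + i \sqrt{5}} \approx 4.0488 \cdot 10^{6} + 0.023962 i$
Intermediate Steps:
$p{\left(m,h \right)} = i \sqrt{5}$ ($p{\left(m,h \right)} = \sqrt{5 - 10} = \sqrt{-5} = i \sqrt{5}$)
$U{\left(z \right)} = \sqrt{z + i \sqrt{5}}$
$U{\left(2177 \right)} - -4048738 = \sqrt{2177 + i \sqrt{5}} - -4048738 = \sqrt{2177 + i \sqrt{5}} + 4048738 = 4048738 + \sqrt{2177 + i \sqrt{5}}$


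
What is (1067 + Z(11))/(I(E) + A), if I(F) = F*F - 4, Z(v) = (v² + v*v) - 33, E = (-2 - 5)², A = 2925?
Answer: 638/2661 ≈ 0.23976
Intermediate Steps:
E = 49 (E = (-7)² = 49)
Z(v) = -33 + 2*v² (Z(v) = (v² + v²) - 33 = 2*v² - 33 = -33 + 2*v²)
I(F) = -4 + F² (I(F) = F² - 4 = -4 + F²)
(1067 + Z(11))/(I(E) + A) = (1067 + (-33 + 2*11²))/((-4 + 49²) + 2925) = (1067 + (-33 + 2*121))/((-4 + 2401) + 2925) = (1067 + (-33 + 242))/(2397 + 2925) = (1067 + 209)/5322 = 1276*(1/5322) = 638/2661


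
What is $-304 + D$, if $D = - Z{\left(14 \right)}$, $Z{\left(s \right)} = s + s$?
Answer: $-332$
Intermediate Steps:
$Z{\left(s \right)} = 2 s$
$D = -28$ ($D = - 2 \cdot 14 = \left(-1\right) 28 = -28$)
$-304 + D = -304 - 28 = -332$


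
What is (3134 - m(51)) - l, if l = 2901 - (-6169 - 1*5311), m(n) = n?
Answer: -11298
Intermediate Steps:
l = 14381 (l = 2901 - (-6169 - 5311) = 2901 - 1*(-11480) = 2901 + 11480 = 14381)
(3134 - m(51)) - l = (3134 - 1*51) - 1*14381 = (3134 - 51) - 14381 = 3083 - 14381 = -11298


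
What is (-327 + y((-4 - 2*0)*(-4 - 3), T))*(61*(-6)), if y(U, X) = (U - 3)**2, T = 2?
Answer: -109068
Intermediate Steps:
y(U, X) = (-3 + U)**2
(-327 + y((-4 - 2*0)*(-4 - 3), T))*(61*(-6)) = (-327 + (-3 + (-4 - 2*0)*(-4 - 3))**2)*(61*(-6)) = (-327 + (-3 + (-4 + 0)*(-7))**2)*(-366) = (-327 + (-3 - 4*(-7))**2)*(-366) = (-327 + (-3 + 28)**2)*(-366) = (-327 + 25**2)*(-366) = (-327 + 625)*(-366) = 298*(-366) = -109068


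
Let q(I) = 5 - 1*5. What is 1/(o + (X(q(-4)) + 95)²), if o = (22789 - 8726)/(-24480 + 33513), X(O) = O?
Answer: 9033/81536888 ≈ 0.00011078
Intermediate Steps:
q(I) = 0 (q(I) = 5 - 5 = 0)
o = 14063/9033 ≈ 1.5568
1/(o + (X(q(-4)) + 95)²) = 1/(14063/9033 + (0 + 95)²) = 1/(14063/9033 + 95²) = 1/(14063/9033 + 9025) = 1/(81536888/9033) = 9033/81536888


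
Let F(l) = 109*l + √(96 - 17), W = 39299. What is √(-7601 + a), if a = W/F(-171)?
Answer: √(-141714338 + 7601*√79)/√(18639 - √79) ≈ 87.196*I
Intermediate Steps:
F(l) = √79 + 109*l (F(l) = 109*l + √79 = √79 + 109*l)
a = 39299/(-18639 + √79) (a = 39299/(√79 + 109*(-171)) = 39299/(√79 - 18639) = 39299/(-18639 + √79) ≈ -2.1094)
√(-7601 + a) = √(-7601 + (-732494061/347412242 - 39299*√79/347412242)) = √(-2641412945503/347412242 - 39299*√79/347412242)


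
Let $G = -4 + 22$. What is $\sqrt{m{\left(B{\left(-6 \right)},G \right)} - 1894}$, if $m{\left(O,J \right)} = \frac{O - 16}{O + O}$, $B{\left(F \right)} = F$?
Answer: $\frac{i \sqrt{68118}}{6} \approx 43.499 i$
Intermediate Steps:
$G = 18$
$m{\left(O,J \right)} = \frac{-16 + O}{2 O}$
$\sqrt{m{\left(B{\left(-6 \right)},G \right)} - 1894} = \sqrt{\frac{-16 - 6}{2 \left(-6\right)} - 1894} = \sqrt{\frac{1}{2} \left(- \frac{1}{6}\right) \left(-22\right) - 1894} = \sqrt{\frac{11}{6} - 1894} = \sqrt{- \frac{11353}{6}} = \frac{i \sqrt{68118}}{6}$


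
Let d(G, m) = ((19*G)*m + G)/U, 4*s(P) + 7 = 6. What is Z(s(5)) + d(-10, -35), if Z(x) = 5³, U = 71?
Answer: 15515/71 ≈ 218.52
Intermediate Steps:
s(P) = -¼ (s(P) = -7/4 + (¼)*6 = -7/4 + 3/2 = -¼)
d(G, m) = G/71 + 19*G*m/71 (d(G, m) = ((19*G)*m + G)/71 = (19*G*m + G)*(1/71) = (G + 19*G*m)*(1/71) = G/71 + 19*G*m/71)
Z(x) = 125
Z(s(5)) + d(-10, -35) = 125 + (1/71)*(-10)*(1 + 19*(-35)) = 125 + (1/71)*(-10)*(1 - 665) = 125 + (1/71)*(-10)*(-664) = 125 + 6640/71 = 15515/71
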